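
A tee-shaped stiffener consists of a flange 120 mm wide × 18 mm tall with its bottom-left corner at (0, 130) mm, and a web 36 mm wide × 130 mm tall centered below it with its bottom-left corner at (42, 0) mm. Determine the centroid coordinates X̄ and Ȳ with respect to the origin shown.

web: A = 36 × 130 = 4680.00, centroid at (60.00, 65.00).
flange: A = 120 × 18 = 2160.00, centroid at (60.00, 139.00).
ΣA = 6840.00 mm², ΣAX̄ = 410400.00 mm³, ΣAȲ = 604440.00 mm³.
X̄ = 410400.00/6840.00 = 60.00 mm; Ȳ = 604440.00/6840.00 = 88.37 mm.

X̄ = 60.00 mm, Ȳ = 88.37 mm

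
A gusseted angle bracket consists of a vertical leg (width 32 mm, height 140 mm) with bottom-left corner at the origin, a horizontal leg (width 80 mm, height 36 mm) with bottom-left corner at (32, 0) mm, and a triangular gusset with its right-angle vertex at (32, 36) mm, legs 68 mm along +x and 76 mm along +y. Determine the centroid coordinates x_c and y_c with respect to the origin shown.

Part | A | x̄ᵢ | ȳᵢ | A·x̄ᵢ | A·ȳᵢ
vertical leg | 4480.00 | 16.00 | 70.00 | 71680.00 | 313600.00
horizontal leg | 2880.00 | 72.00 | 18.00 | 207360.00 | 51840.00
gusset | 2584.00 | 54.67 | 61.33 | 141258.67 | 158485.33
Σ | 9944.00 |  |  | 420298.67 | 523925.33
x_c = 420298.67 / 9944.00 = 42.27 mm
y_c = 523925.33 / 9944.00 = 52.69 mm

x_c = 42.27 mm, y_c = 52.69 mm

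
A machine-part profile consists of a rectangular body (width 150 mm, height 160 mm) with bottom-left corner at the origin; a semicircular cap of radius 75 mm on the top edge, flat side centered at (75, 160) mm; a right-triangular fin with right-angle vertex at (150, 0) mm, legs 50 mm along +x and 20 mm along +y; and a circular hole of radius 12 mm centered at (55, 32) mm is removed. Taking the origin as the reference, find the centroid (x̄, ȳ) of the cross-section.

x̄ = 76.67 mm, ȳ = 109.59 mm

rectangular body: A = 150 × 160 = 24000.00, centroid at (75.00, 80.00).
semicircular top: A = ½π·75² = 8835.73, centroid at (75.00, 191.83).
triangular fin: A = ½·50·20 = 500.00, centroid at (166.67, 6.67).
hole: A = −π·12² = -452.39, centroid at (55.00, 32.00).
ΣA = 32883.34 mm²
ΣAx̄ = (24000.00)(75.00) + (8835.73)(75.00) + (500.00)(166.67) + (-452.39)(55.00) = 2521131.62 mm³
ΣAȳ = (24000.00)(80.00) + (8835.73)(191.83) + (500.00)(6.67) + (-452.39)(32.00) = 3603823.57 mm³
x̄ = 2521131.62 / 32883.34 = 76.67 mm
ȳ = 3603823.57 / 32883.34 = 109.59 mm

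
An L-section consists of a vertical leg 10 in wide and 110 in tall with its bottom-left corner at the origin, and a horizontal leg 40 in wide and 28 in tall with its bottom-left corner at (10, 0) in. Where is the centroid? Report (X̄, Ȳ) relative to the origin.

vertical leg: A = 10 × 110 = 1100.00, centroid at (5.00, 55.00).
horizontal leg: A = 40 × 28 = 1120.00, centroid at (30.00, 14.00).
ΣA = 2220.00 in², ΣAX̄ = 39100.00 in³, ΣAȲ = 76180.00 in³.
X̄ = 39100.00/2220.00 = 17.61 in; Ȳ = 76180.00/2220.00 = 34.32 in.

X̄ = 17.61 in, Ȳ = 34.32 in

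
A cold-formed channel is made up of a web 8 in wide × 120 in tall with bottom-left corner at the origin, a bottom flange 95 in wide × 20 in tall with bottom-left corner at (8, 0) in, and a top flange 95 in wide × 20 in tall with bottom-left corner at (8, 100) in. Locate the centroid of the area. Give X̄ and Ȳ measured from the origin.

X̄ = 45.11 in, Ȳ = 60.00 in

web: A = 8 × 120 = 960.00, centroid at (4.00, 60.00).
bottom flange: A = 95 × 20 = 1900.00, centroid at (55.50, 10.00).
top flange: A = 95 × 20 = 1900.00, centroid at (55.50, 110.00).
ΣA = 4760.00 in²
ΣAX̄ = (960.00)(4.00) + (1900.00)(55.50) + (1900.00)(55.50) = 214740.00 in³
ΣAȲ = (960.00)(60.00) + (1900.00)(10.00) + (1900.00)(110.00) = 285600.00 in³
X̄ = 214740.00 / 4760.00 = 45.11 in
Ȳ = 285600.00 / 4760.00 = 60.00 in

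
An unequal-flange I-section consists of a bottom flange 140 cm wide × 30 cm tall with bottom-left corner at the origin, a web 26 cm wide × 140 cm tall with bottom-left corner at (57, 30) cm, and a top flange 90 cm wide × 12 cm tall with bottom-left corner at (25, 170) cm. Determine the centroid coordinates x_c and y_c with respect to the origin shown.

x_c = 70.00 cm, y_c = 69.18 cm

bottom flange: A = 140 × 30 = 4200.00, centroid at (70.00, 15.00).
web: A = 26 × 140 = 3640.00, centroid at (70.00, 100.00).
top flange: A = 90 × 12 = 1080.00, centroid at (70.00, 176.00).
ΣA = 8920.00 cm², ΣAx_c = 624400.00 cm³, ΣAy_c = 617080.00 cm³.
x_c = 624400.00/8920.00 = 70.00 cm; y_c = 617080.00/8920.00 = 69.18 cm.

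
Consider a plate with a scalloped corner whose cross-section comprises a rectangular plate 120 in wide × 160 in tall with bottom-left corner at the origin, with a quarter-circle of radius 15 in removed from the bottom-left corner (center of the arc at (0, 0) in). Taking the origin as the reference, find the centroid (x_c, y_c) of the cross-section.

x_c = 60.50 in, y_c = 80.68 in

plate: A = 120 × 160 = 19200.00, centroid at (60.00, 80.00).
removed quarter-circle: A = −¼π·15² = -176.71, centroid at (6.37, 6.37).
ΣA = 19023.29 in²
ΣAx_c = (19200.00)(60.00) + (-176.71)(6.37) = 1150875.00 in³
ΣAy_c = (19200.00)(80.00) + (-176.71)(6.37) = 1534875.00 in³
x_c = 1150875.00 / 19023.29 = 60.50 in
y_c = 1534875.00 / 19023.29 = 80.68 in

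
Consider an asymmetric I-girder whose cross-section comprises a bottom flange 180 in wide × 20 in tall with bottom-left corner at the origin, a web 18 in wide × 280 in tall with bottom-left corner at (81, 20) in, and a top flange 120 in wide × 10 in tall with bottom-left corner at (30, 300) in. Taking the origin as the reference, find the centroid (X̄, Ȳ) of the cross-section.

bottom flange: A = 180 × 20 = 3600.00, centroid at (90.00, 10.00).
web: A = 18 × 280 = 5040.00, centroid at (90.00, 160.00).
top flange: A = 120 × 10 = 1200.00, centroid at (90.00, 305.00).
ΣA = 9840.00 in², ΣAX̄ = 885600.00 in³, ΣAȲ = 1208400.00 in³.
X̄ = 885600.00/9840.00 = 90.00 in; Ȳ = 1208400.00/9840.00 = 122.80 in.

X̄ = 90.00 in, Ȳ = 122.80 in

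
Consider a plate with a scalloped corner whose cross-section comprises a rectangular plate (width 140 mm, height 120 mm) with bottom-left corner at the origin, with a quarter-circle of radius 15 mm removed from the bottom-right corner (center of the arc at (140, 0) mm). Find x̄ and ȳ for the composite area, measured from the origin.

x̄ = 69.32 mm, ȳ = 60.57 mm

plate: A = 140 × 120 = 16800.00, centroid at (70.00, 60.00).
removed quarter-circle: A = −¼π·15² = -176.71, centroid at (133.63, 6.37).
ΣA = 16623.29 mm²
ΣAx̄ = (16800.00)(70.00) + (-176.71)(133.63) = 1152384.96 mm³
ΣAȳ = (16800.00)(60.00) + (-176.71)(6.37) = 1006875.00 mm³
x̄ = 1152384.96 / 16623.29 = 69.32 mm
ȳ = 1006875.00 / 16623.29 = 60.57 mm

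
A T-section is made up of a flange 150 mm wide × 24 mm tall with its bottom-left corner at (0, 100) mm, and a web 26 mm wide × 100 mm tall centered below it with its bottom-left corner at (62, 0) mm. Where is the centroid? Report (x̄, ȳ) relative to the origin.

x̄ = 75.00 mm, ȳ = 86.00 mm

Part | A | x̄ᵢ | ȳᵢ | A·x̄ᵢ | A·ȳᵢ
web | 2600.00 | 75.00 | 50.00 | 195000.00 | 130000.00
flange | 3600.00 | 75.00 | 112.00 | 270000.00 | 403200.00
Σ | 6200.00 |  |  | 465000.00 | 533200.00
x̄ = 465000.00 / 6200.00 = 75.00 mm
ȳ = 533200.00 / 6200.00 = 86.00 mm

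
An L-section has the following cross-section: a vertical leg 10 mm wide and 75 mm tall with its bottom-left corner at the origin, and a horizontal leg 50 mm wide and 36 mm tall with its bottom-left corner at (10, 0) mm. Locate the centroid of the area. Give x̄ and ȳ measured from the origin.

x̄ = 26.18 mm, ȳ = 23.74 mm

vertical leg: A = 10 × 75 = 750.00, centroid at (5.00, 37.50).
horizontal leg: A = 50 × 36 = 1800.00, centroid at (35.00, 18.00).
ΣA = 2550.00 mm²
ΣAx̄ = (750.00)(5.00) + (1800.00)(35.00) = 66750.00 mm³
ΣAȳ = (750.00)(37.50) + (1800.00)(18.00) = 60525.00 mm³
x̄ = 66750.00 / 2550.00 = 26.18 mm
ȳ = 60525.00 / 2550.00 = 23.74 mm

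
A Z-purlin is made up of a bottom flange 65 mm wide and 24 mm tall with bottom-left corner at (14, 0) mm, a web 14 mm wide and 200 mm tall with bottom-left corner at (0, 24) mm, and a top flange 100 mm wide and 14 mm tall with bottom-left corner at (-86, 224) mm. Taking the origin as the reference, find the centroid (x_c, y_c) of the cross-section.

x_c = 7.25 mm, y_c = 119.67 mm

bottom flange: A = 65 × 24 = 1560.00, centroid at (46.50, 12.00).
web: A = 14 × 200 = 2800.00, centroid at (7.00, 124.00).
top flange: A = 100 × 14 = 1400.00, centroid at (-36.00, 231.00).
ΣA = 5760.00 mm², ΣAx_c = 41740.00 mm³, ΣAy_c = 689320.00 mm³.
x_c = 41740.00/5760.00 = 7.25 mm; y_c = 689320.00/5760.00 = 119.67 mm.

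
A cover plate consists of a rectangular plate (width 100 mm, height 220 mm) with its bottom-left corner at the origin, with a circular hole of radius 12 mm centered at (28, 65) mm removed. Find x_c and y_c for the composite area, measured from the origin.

Part | A | x̄ᵢ | ȳᵢ | A·x̄ᵢ | A·ȳᵢ
plate | 22000.00 | 50.00 | 110.00 | 1100000.00 | 2420000.00
hole | -452.39 | 28.00 | 65.00 | -12666.90 | -29405.31
Σ | 21547.61 |  |  | 1087333.10 | 2390594.69
x_c = 1087333.10 / 21547.61 = 50.46 mm
y_c = 2390594.69 / 21547.61 = 110.94 mm

x_c = 50.46 mm, y_c = 110.94 mm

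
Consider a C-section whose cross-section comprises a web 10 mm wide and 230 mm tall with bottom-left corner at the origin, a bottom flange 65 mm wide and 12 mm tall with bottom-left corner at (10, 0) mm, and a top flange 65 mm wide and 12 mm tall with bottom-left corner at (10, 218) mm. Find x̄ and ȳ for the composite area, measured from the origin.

x̄ = 20.16 mm, ȳ = 115.00 mm

web: A = 10 × 230 = 2300.00, centroid at (5.00, 115.00).
bottom flange: A = 65 × 12 = 780.00, centroid at (42.50, 6.00).
top flange: A = 65 × 12 = 780.00, centroid at (42.50, 224.00).
ΣA = 3860.00 mm², ΣAx̄ = 77800.00 mm³, ΣAȳ = 443900.00 mm³.
x̄ = 77800.00/3860.00 = 20.16 mm; ȳ = 443900.00/3860.00 = 115.00 mm.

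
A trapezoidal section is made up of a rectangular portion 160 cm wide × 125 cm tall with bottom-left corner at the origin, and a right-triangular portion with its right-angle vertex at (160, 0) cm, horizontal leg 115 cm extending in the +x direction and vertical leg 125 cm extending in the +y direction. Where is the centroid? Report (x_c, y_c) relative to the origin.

x_c = 111.28 cm, y_c = 56.99 cm

rectangular portion: A = 160 × 125 = 20000.00, centroid at (80.00, 62.50).
triangular portion: A = ½·115·125 = 7187.50, centroid at (198.33, 41.67).
ΣA = 27187.50 cm²
ΣAx_c = (20000.00)(80.00) + (7187.50)(198.33) = 3025520.83 cm³
ΣAy_c = (20000.00)(62.50) + (7187.50)(41.67) = 1549479.17 cm³
x_c = 3025520.83 / 27187.50 = 111.28 cm
y_c = 1549479.17 / 27187.50 = 56.99 cm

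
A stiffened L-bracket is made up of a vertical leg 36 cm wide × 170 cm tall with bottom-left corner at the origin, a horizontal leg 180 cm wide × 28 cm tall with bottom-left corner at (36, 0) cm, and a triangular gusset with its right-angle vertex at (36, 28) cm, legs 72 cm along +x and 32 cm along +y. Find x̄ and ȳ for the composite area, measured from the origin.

vertical leg: A = 36 × 170 = 6120.00, centroid at (18.00, 85.00).
horizontal leg: A = 180 × 28 = 5040.00, centroid at (126.00, 14.00).
gusset: A = ½·72·32 = 1152.00, centroid at (60.00, 38.67).
ΣA = 12312.00 cm²
ΣAx̄ = (6120.00)(18.00) + (5040.00)(126.00) + (1152.00)(60.00) = 814320.00 cm³
ΣAȳ = (6120.00)(85.00) + (5040.00)(14.00) + (1152.00)(38.67) = 635304.00 cm³
x̄ = 814320.00 / 12312.00 = 66.14 cm
ȳ = 635304.00 / 12312.00 = 51.60 cm

x̄ = 66.14 cm, ȳ = 51.60 cm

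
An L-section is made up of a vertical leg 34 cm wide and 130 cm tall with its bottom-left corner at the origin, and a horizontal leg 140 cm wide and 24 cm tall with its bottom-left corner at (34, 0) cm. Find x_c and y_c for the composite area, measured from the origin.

vertical leg: A = 34 × 130 = 4420.00, centroid at (17.00, 65.00).
horizontal leg: A = 140 × 24 = 3360.00, centroid at (104.00, 12.00).
ΣA = 7780.00 cm²
ΣAx_c = (4420.00)(17.00) + (3360.00)(104.00) = 424580.00 cm³
ΣAy_c = (4420.00)(65.00) + (3360.00)(12.00) = 327620.00 cm³
x_c = 424580.00 / 7780.00 = 54.57 cm
y_c = 327620.00 / 7780.00 = 42.11 cm

x_c = 54.57 cm, y_c = 42.11 cm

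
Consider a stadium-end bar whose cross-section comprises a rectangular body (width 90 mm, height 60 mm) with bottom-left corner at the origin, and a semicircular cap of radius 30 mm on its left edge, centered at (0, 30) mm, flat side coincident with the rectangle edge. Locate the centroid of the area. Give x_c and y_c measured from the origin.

x_c = 33.02 mm, y_c = 30.00 mm

rectangular body: A = 90 × 60 = 5400.00, centroid at (45.00, 30.00).
semicircular end: A = ½π·30² = 1413.72, centroid at (-12.73, 30.00).
ΣA = 6813.72 mm², ΣAx_c = 225000.00 mm³, ΣAy_c = 204411.50 mm³.
x_c = 225000.00/6813.72 = 33.02 mm; y_c = 204411.50/6813.72 = 30.00 mm.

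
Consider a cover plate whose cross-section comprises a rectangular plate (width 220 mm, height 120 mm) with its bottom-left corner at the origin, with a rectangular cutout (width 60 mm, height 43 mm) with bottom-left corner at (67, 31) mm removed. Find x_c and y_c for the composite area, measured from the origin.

x_c = 111.41 mm, y_c = 60.81 mm

plate: A = 220 × 120 = 26400.00, centroid at (110.00, 60.00).
hole: A = −(60 × 43) = -2580.00, centroid at (97.00, 52.50).
ΣA = 23820.00 mm²
ΣAx_c = (26400.00)(110.00) + (-2580.00)(97.00) = 2653740.00 mm³
ΣAy_c = (26400.00)(60.00) + (-2580.00)(52.50) = 1448550.00 mm³
x_c = 2653740.00 / 23820.00 = 111.41 mm
y_c = 1448550.00 / 23820.00 = 60.81 mm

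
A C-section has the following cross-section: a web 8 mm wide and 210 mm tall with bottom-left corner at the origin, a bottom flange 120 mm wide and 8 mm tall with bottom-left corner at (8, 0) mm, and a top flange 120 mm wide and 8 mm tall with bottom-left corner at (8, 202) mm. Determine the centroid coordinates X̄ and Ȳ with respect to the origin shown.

Part | A | x̄ᵢ | ȳᵢ | A·x̄ᵢ | A·ȳᵢ
web | 1680.00 | 4.00 | 105.00 | 6720.00 | 176400.00
bottom flange | 960.00 | 68.00 | 4.00 | 65280.00 | 3840.00
top flange | 960.00 | 68.00 | 206.00 | 65280.00 | 197760.00
Σ | 3600.00 |  |  | 137280.00 | 378000.00
X̄ = 137280.00 / 3600.00 = 38.13 mm
Ȳ = 378000.00 / 3600.00 = 105.00 mm

X̄ = 38.13 mm, Ȳ = 105.00 mm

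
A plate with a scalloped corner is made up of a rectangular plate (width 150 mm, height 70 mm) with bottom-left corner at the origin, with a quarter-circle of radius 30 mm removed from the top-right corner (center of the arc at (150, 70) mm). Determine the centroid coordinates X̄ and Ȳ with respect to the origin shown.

X̄ = 70.51 mm, Ȳ = 33.39 mm

Part | A | x̄ᵢ | ȳᵢ | A·x̄ᵢ | A·ȳᵢ
plate | 10500.00 | 75.00 | 35.00 | 787500.00 | 367500.00
removed quarter-circle | -706.86 | 137.27 | 57.27 | -97028.75 | -40480.08
Σ | 9793.14 |  |  | 690471.25 | 327019.92
X̄ = 690471.25 / 9793.14 = 70.51 mm
Ȳ = 327019.92 / 9793.14 = 33.39 mm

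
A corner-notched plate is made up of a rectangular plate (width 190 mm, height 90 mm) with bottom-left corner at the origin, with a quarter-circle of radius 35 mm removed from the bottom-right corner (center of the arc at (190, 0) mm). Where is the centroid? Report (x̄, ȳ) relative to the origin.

x̄ = 90.22 mm, ȳ = 46.80 mm

plate: A = 190 × 90 = 17100.00, centroid at (95.00, 45.00).
removed quarter-circle: A = −¼π·35² = -962.11, centroid at (175.15, 14.85).
ΣA = 16137.89 mm², ΣAx̄ = 1455990.24 mm³, ΣAȳ = 755208.33 mm³.
x̄ = 1455990.24/16137.89 = 90.22 mm; ȳ = 755208.33/16137.89 = 46.80 mm.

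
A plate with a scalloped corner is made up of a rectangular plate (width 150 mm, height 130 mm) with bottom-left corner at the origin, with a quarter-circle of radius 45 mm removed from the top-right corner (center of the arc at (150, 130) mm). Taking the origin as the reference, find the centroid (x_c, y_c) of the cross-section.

x_c = 70.04 mm, y_c = 60.92 mm

plate: A = 150 × 130 = 19500.00, centroid at (75.00, 65.00).
removed quarter-circle: A = −¼π·45² = -1590.43, centroid at (130.90, 110.90).
ΣA = 17909.57 mm²
ΣAx_c = (19500.00)(75.00) + (-1590.43)(130.90) = 1254310.31 mm³
ΣAy_c = (19500.00)(65.00) + (-1590.43)(110.90) = 1091118.93 mm³
x_c = 1254310.31 / 17909.57 = 70.04 mm
y_c = 1091118.93 / 17909.57 = 60.92 mm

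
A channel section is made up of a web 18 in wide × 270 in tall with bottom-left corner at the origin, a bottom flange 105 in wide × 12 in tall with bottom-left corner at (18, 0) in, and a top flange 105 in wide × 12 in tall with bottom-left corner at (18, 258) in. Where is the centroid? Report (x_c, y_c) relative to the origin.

x_c = 30.00 in, y_c = 135.00 in

Part | A | x̄ᵢ | ȳᵢ | A·x̄ᵢ | A·ȳᵢ
web | 4860.00 | 9.00 | 135.00 | 43740.00 | 656100.00
bottom flange | 1260.00 | 70.50 | 6.00 | 88830.00 | 7560.00
top flange | 1260.00 | 70.50 | 264.00 | 88830.00 | 332640.00
Σ | 7380.00 |  |  | 221400.00 | 996300.00
x_c = 221400.00 / 7380.00 = 30.00 in
y_c = 996300.00 / 7380.00 = 135.00 in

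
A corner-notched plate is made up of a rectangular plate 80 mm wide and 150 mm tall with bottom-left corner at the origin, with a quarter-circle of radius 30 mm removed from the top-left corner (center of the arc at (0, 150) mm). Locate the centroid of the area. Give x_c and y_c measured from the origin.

x_c = 41.71 mm, y_c = 71.10 mm

plate: A = 80 × 150 = 12000.00, centroid at (40.00, 75.00).
removed quarter-circle: A = −¼π·30² = -706.86, centroid at (12.73, 137.27).
ΣA = 11293.14 mm²
ΣAx_c = (12000.00)(40.00) + (-706.86)(12.73) = 471000.00 mm³
ΣAy_c = (12000.00)(75.00) + (-706.86)(137.27) = 802971.25 mm³
x_c = 471000.00 / 11293.14 = 41.71 mm
y_c = 802971.25 / 11293.14 = 71.10 mm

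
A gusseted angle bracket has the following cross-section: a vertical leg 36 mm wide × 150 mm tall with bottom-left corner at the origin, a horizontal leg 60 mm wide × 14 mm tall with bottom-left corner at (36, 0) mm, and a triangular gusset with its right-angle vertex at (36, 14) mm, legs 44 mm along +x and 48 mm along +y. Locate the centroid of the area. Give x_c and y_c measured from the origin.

Part | A | x̄ᵢ | ȳᵢ | A·x̄ᵢ | A·ȳᵢ
vertical leg | 5400.00 | 18.00 | 75.00 | 97200.00 | 405000.00
horizontal leg | 840.00 | 66.00 | 7.00 | 55440.00 | 5880.00
gusset | 1056.00 | 50.67 | 30.00 | 53504.00 | 31680.00
Σ | 7296.00 |  |  | 206144.00 | 442560.00
x_c = 206144.00 / 7296.00 = 28.25 mm
y_c = 442560.00 / 7296.00 = 60.66 mm

x_c = 28.25 mm, y_c = 60.66 mm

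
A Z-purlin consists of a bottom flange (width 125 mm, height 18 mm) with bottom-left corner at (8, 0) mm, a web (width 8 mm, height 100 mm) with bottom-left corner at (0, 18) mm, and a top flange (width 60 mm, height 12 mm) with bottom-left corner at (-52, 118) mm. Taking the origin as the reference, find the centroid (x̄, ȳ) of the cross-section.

x̄ = 38.72 mm, ȳ = 43.48 mm

bottom flange: A = 125 × 18 = 2250.00, centroid at (70.50, 9.00).
web: A = 8 × 100 = 800.00, centroid at (4.00, 68.00).
top flange: A = 60 × 12 = 720.00, centroid at (-22.00, 124.00).
ΣA = 3770.00 mm²
ΣAx̄ = (2250.00)(70.50) + (800.00)(4.00) + (720.00)(-22.00) = 145985.00 mm³
ΣAȳ = (2250.00)(9.00) + (800.00)(68.00) + (720.00)(124.00) = 163930.00 mm³
x̄ = 145985.00 / 3770.00 = 38.72 mm
ȳ = 163930.00 / 3770.00 = 43.48 mm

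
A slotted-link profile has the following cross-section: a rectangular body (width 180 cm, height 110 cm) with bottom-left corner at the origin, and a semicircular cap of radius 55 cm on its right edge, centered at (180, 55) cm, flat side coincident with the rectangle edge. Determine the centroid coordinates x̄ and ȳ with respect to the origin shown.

Part | A | x̄ᵢ | ȳᵢ | A·x̄ᵢ | A·ȳᵢ
rectangular body | 19800.00 | 90.00 | 55.00 | 1782000.00 | 1089000.00
semicircular end | 4751.66 | 203.34 | 55.00 | 966215.27 | 261341.24
Σ | 24551.66 |  |  | 2748215.27 | 1350341.24
x̄ = 2748215.27 / 24551.66 = 111.94 cm
ȳ = 1350341.24 / 24551.66 = 55.00 cm

x̄ = 111.94 cm, ȳ = 55.00 cm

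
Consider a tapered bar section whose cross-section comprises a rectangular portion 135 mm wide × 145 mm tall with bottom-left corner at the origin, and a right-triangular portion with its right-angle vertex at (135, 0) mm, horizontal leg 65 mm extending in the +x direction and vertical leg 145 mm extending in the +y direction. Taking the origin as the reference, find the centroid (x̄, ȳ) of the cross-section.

rectangular portion: A = 135 × 145 = 19575.00, centroid at (67.50, 72.50).
triangular portion: A = ½·65·145 = 4712.50, centroid at (156.67, 48.33).
ΣA = 24287.50 mm²
ΣAx̄ = (19575.00)(67.50) + (4712.50)(156.67) = 2059604.17 mm³
ΣAȳ = (19575.00)(72.50) + (4712.50)(48.33) = 1646958.33 mm³
x̄ = 2059604.17 / 24287.50 = 84.80 mm
ȳ = 1646958.33 / 24287.50 = 67.81 mm

x̄ = 84.80 mm, ȳ = 67.81 mm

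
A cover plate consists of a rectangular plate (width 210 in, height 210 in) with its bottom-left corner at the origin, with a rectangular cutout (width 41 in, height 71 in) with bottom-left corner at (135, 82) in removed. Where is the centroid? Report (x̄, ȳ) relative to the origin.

x̄ = 101.43 in, ȳ = 104.12 in

plate: A = 210 × 210 = 44100.00, centroid at (105.00, 105.00).
hole: A = −(41 × 71) = -2911.00, centroid at (155.50, 117.50).
ΣA = 41189.00 in²
ΣAx̄ = (44100.00)(105.00) + (-2911.00)(155.50) = 4177839.50 in³
ΣAȳ = (44100.00)(105.00) + (-2911.00)(117.50) = 4288457.50 in³
x̄ = 4177839.50 / 41189.00 = 101.43 in
ȳ = 4288457.50 / 41189.00 = 104.12 in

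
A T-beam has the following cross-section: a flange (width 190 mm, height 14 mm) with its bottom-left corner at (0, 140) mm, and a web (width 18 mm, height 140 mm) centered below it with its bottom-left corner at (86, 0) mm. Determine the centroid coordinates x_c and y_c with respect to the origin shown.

web: A = 18 × 140 = 2520.00, centroid at (95.00, 70.00).
flange: A = 190 × 14 = 2660.00, centroid at (95.00, 147.00).
ΣA = 5180.00 mm², ΣAx_c = 492100.00 mm³, ΣAy_c = 567420.00 mm³.
x_c = 492100.00/5180.00 = 95.00 mm; y_c = 567420.00/5180.00 = 109.54 mm.

x_c = 95.00 mm, y_c = 109.54 mm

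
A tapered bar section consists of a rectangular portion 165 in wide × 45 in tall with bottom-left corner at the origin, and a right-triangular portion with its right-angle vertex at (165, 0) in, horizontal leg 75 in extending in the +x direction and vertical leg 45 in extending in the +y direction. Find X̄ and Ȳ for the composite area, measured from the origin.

rectangular portion: A = 165 × 45 = 7425.00, centroid at (82.50, 22.50).
triangular portion: A = ½·75·45 = 1687.50, centroid at (190.00, 15.00).
ΣA = 9112.50 in²
ΣAX̄ = (7425.00)(82.50) + (1687.50)(190.00) = 933187.50 in³
ΣAȲ = (7425.00)(22.50) + (1687.50)(15.00) = 192375.00 in³
X̄ = 933187.50 / 9112.50 = 102.41 in
Ȳ = 192375.00 / 9112.50 = 21.11 in

X̄ = 102.41 in, Ȳ = 21.11 in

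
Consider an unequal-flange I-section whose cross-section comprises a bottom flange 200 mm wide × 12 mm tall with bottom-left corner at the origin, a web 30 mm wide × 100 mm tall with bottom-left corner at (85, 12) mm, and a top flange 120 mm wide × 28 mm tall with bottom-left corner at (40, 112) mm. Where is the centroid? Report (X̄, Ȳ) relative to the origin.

X̄ = 100.00 mm, Ȳ = 71.21 mm

Part | A | x̄ᵢ | ȳᵢ | A·x̄ᵢ | A·ȳᵢ
bottom flange | 2400.00 | 100.00 | 6.00 | 240000.00 | 14400.00
web | 3000.00 | 100.00 | 62.00 | 300000.00 | 186000.00
top flange | 3360.00 | 100.00 | 126.00 | 336000.00 | 423360.00
Σ | 8760.00 |  |  | 876000.00 | 623760.00
X̄ = 876000.00 / 8760.00 = 100.00 mm
Ȳ = 623760.00 / 8760.00 = 71.21 mm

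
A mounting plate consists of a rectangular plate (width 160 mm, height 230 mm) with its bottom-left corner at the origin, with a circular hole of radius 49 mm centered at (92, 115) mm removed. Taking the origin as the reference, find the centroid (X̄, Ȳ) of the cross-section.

plate: A = 160 × 230 = 36800.00, centroid at (80.00, 115.00).
hole: A = −π·49² = -7542.96, centroid at (92.00, 115.00).
ΣA = 29257.04 mm²
ΣAX̄ = (36800.00)(80.00) + (-7542.96)(92.00) = 2250047.32 mm³
ΣAȲ = (36800.00)(115.00) + (-7542.96)(115.00) = 3364559.14 mm³
X̄ = 2250047.32 / 29257.04 = 76.91 mm
Ȳ = 3364559.14 / 29257.04 = 115.00 mm

X̄ = 76.91 mm, Ȳ = 115.00 mm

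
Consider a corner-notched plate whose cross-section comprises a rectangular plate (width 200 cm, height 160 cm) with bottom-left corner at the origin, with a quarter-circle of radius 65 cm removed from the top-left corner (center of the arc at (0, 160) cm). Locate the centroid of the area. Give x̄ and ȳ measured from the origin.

plate: A = 200 × 160 = 32000.00, centroid at (100.00, 80.00).
removed quarter-circle: A = −¼π·65² = -3318.31, centroid at (27.59, 132.41).
ΣA = 28681.69 cm², ΣAx̄ = 3108458.33 cm³, ΣAȳ = 2120612.51 cm³.
x̄ = 3108458.33/28681.69 = 108.38 cm; ȳ = 2120612.51/28681.69 = 73.94 cm.

x̄ = 108.38 cm, ȳ = 73.94 cm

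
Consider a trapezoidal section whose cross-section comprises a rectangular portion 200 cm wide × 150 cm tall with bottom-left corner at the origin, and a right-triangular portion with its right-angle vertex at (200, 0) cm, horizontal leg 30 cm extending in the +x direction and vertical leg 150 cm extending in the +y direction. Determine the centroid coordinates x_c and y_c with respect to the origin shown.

rectangular portion: A = 200 × 150 = 30000.00, centroid at (100.00, 75.00).
triangular portion: A = ½·30·150 = 2250.00, centroid at (210.00, 50.00).
ΣA = 32250.00 cm²
ΣAx_c = (30000.00)(100.00) + (2250.00)(210.00) = 3472500.00 cm³
ΣAy_c = (30000.00)(75.00) + (2250.00)(50.00) = 2362500.00 cm³
x_c = 3472500.00 / 32250.00 = 107.67 cm
y_c = 2362500.00 / 32250.00 = 73.26 cm

x_c = 107.67 cm, y_c = 73.26 cm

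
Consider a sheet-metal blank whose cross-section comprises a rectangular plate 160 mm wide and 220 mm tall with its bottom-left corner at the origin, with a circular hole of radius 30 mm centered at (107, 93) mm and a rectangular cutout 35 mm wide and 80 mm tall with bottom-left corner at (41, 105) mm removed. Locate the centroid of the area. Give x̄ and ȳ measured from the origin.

x̄ = 79.45 mm, ȳ = 108.31 mm

Part | A | x̄ᵢ | ȳᵢ | A·x̄ᵢ | A·ȳᵢ
plate | 35200.00 | 80.00 | 110.00 | 2816000.00 | 3872000.00
hole 1 | -2827.43 | 107.00 | 93.00 | -302535.37 | -262951.31
hole 2 | -2800.00 | 58.50 | 145.00 | -163800.00 | -406000.00
Σ | 29572.57 |  |  | 2349664.63 | 3203048.69
x̄ = 2349664.63 / 29572.57 = 79.45 mm
ȳ = 3203048.69 / 29572.57 = 108.31 mm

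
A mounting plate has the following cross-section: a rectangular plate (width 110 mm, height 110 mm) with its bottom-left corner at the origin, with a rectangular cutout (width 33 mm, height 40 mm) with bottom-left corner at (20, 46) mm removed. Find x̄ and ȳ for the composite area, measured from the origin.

Part | A | x̄ᵢ | ȳᵢ | A·x̄ᵢ | A·ȳᵢ
plate | 12100.00 | 55.00 | 55.00 | 665500.00 | 665500.00
hole | -1320.00 | 36.50 | 66.00 | -48180.00 | -87120.00
Σ | 10780.00 |  |  | 617320.00 | 578380.00
x̄ = 617320.00 / 10780.00 = 57.27 mm
ȳ = 578380.00 / 10780.00 = 53.65 mm

x̄ = 57.27 mm, ȳ = 53.65 mm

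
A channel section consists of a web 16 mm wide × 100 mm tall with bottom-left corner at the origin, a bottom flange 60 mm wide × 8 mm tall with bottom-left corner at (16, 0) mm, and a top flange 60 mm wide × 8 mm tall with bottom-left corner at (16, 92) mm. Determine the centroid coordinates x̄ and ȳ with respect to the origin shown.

web: A = 16 × 100 = 1600.00, centroid at (8.00, 50.00).
bottom flange: A = 60 × 8 = 480.00, centroid at (46.00, 4.00).
top flange: A = 60 × 8 = 480.00, centroid at (46.00, 96.00).
ΣA = 2560.00 mm²
ΣAx̄ = (1600.00)(8.00) + (480.00)(46.00) + (480.00)(46.00) = 56960.00 mm³
ΣAȳ = (1600.00)(50.00) + (480.00)(4.00) + (480.00)(96.00) = 128000.00 mm³
x̄ = 56960.00 / 2560.00 = 22.25 mm
ȳ = 128000.00 / 2560.00 = 50.00 mm

x̄ = 22.25 mm, ȳ = 50.00 mm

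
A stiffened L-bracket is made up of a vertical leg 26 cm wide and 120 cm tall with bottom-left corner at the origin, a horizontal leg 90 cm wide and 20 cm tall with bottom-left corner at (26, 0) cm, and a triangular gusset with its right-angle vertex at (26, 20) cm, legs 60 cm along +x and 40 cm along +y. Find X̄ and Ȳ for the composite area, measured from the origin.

X̄ = 36.53 cm, Ȳ = 40.07 cm

Part | A | x̄ᵢ | ȳᵢ | A·x̄ᵢ | A·ȳᵢ
vertical leg | 3120.00 | 13.00 | 60.00 | 40560.00 | 187200.00
horizontal leg | 1800.00 | 71.00 | 10.00 | 127800.00 | 18000.00
gusset | 1200.00 | 46.00 | 33.33 | 55200.00 | 40000.00
Σ | 6120.00 |  |  | 223560.00 | 245200.00
X̄ = 223560.00 / 6120.00 = 36.53 cm
Ȳ = 245200.00 / 6120.00 = 40.07 cm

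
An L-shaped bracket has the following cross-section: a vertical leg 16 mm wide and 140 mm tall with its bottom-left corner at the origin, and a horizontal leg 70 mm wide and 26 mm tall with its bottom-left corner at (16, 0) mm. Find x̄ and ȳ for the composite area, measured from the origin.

x̄ = 27.28 mm, ȳ = 44.45 mm

vertical leg: A = 16 × 140 = 2240.00, centroid at (8.00, 70.00).
horizontal leg: A = 70 × 26 = 1820.00, centroid at (51.00, 13.00).
ΣA = 4060.00 mm²
ΣAx̄ = (2240.00)(8.00) + (1820.00)(51.00) = 110740.00 mm³
ΣAȳ = (2240.00)(70.00) + (1820.00)(13.00) = 180460.00 mm³
x̄ = 110740.00 / 4060.00 = 27.28 mm
ȳ = 180460.00 / 4060.00 = 44.45 mm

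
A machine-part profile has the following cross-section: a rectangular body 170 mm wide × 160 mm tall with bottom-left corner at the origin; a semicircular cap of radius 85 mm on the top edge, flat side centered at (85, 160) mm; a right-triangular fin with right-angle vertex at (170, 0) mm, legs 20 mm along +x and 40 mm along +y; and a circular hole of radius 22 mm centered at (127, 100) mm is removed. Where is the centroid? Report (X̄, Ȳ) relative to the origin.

rectangular body: A = 170 × 160 = 27200.00, centroid at (85.00, 80.00).
semicircular top: A = ½π·85² = 11349.00, centroid at (85.00, 196.08).
triangular fin: A = ½·20·40 = 400.00, centroid at (176.67, 13.33).
hole: A = −π·22² = -1520.53, centroid at (127.00, 100.00).
ΣA = 37428.47 mm², ΣAX̄ = 3154224.54 mm³, ΣAȲ = 4254537.47 mm³.
X̄ = 3154224.54/37428.47 = 84.27 mm; Ȳ = 4254537.47/37428.47 = 113.67 mm.

X̄ = 84.27 mm, Ȳ = 113.67 mm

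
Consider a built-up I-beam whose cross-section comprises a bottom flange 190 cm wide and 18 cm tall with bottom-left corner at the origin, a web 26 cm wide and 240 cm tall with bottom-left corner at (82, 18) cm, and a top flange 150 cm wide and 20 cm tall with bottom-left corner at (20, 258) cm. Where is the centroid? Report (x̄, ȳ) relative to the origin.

bottom flange: A = 190 × 18 = 3420.00, centroid at (95.00, 9.00).
web: A = 26 × 240 = 6240.00, centroid at (95.00, 138.00).
top flange: A = 150 × 20 = 3000.00, centroid at (95.00, 268.00).
ΣA = 12660.00 cm², ΣAx̄ = 1202700.00 cm³, ΣAȳ = 1695900.00 cm³.
x̄ = 1202700.00/12660.00 = 95.00 cm; ȳ = 1695900.00/12660.00 = 133.96 cm.

x̄ = 95.00 cm, ȳ = 133.96 cm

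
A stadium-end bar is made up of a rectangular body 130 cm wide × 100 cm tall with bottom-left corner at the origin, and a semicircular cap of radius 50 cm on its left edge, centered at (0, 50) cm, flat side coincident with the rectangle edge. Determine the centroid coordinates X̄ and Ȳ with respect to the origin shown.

Part | A | x̄ᵢ | ȳᵢ | A·x̄ᵢ | A·ȳᵢ
rectangular body | 13000.00 | 65.00 | 50.00 | 845000.00 | 650000.00
semicircular end | 3926.99 | -21.22 | 50.00 | -83333.33 | 196349.54
Σ | 16926.99 |  |  | 761666.67 | 846349.54
X̄ = 761666.67 / 16926.99 = 45.00 cm
Ȳ = 846349.54 / 16926.99 = 50.00 cm

X̄ = 45.00 cm, Ȳ = 50.00 cm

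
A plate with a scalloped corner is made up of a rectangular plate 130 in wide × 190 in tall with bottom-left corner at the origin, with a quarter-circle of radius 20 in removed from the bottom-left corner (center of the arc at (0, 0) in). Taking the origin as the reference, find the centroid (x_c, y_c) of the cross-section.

plate: A = 130 × 190 = 24700.00, centroid at (65.00, 95.00).
removed quarter-circle: A = −¼π·20² = -314.16, centroid at (8.49, 8.49).
ΣA = 24385.84 in²
ΣAx_c = (24700.00)(65.00) + (-314.16)(8.49) = 1602833.33 in³
ΣAy_c = (24700.00)(95.00) + (-314.16)(8.49) = 2343833.33 in³
x_c = 1602833.33 / 24385.84 = 65.73 in
y_c = 2343833.33 / 24385.84 = 96.11 in

x_c = 65.73 in, y_c = 96.11 in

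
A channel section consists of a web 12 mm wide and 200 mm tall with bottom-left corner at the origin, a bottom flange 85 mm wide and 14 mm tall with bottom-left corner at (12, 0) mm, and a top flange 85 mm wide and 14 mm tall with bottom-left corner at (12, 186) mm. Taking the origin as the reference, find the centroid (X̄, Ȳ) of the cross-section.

X̄ = 30.15 mm, Ȳ = 100.00 mm

web: A = 12 × 200 = 2400.00, centroid at (6.00, 100.00).
bottom flange: A = 85 × 14 = 1190.00, centroid at (54.50, 7.00).
top flange: A = 85 × 14 = 1190.00, centroid at (54.50, 193.00).
ΣA = 4780.00 mm², ΣAX̄ = 144110.00 mm³, ΣAȲ = 478000.00 mm³.
X̄ = 144110.00/4780.00 = 30.15 mm; Ȳ = 478000.00/4780.00 = 100.00 mm.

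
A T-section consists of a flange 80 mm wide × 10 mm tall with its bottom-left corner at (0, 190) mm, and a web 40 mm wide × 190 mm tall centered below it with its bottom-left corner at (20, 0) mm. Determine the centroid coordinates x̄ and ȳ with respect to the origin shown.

web: A = 40 × 190 = 7600.00, centroid at (40.00, 95.00).
flange: A = 80 × 10 = 800.00, centroid at (40.00, 195.00).
ΣA = 8400.00 mm², ΣAx̄ = 336000.00 mm³, ΣAȳ = 878000.00 mm³.
x̄ = 336000.00/8400.00 = 40.00 mm; ȳ = 878000.00/8400.00 = 104.52 mm.

x̄ = 40.00 mm, ȳ = 104.52 mm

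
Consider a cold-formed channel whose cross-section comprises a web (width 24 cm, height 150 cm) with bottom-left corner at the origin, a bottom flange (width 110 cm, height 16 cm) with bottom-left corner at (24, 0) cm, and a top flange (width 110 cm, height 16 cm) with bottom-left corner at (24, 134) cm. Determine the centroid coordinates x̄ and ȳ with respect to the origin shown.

Part | A | x̄ᵢ | ȳᵢ | A·x̄ᵢ | A·ȳᵢ
web | 3600.00 | 12.00 | 75.00 | 43200.00 | 270000.00
bottom flange | 1760.00 | 79.00 | 8.00 | 139040.00 | 14080.00
top flange | 1760.00 | 79.00 | 142.00 | 139040.00 | 249920.00
Σ | 7120.00 |  |  | 321280.00 | 534000.00
x̄ = 321280.00 / 7120.00 = 45.12 cm
ȳ = 534000.00 / 7120.00 = 75.00 cm

x̄ = 45.12 cm, ȳ = 75.00 cm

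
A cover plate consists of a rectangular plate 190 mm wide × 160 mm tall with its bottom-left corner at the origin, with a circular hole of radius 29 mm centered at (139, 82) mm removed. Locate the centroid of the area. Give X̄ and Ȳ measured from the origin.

Part | A | x̄ᵢ | ȳᵢ | A·x̄ᵢ | A·ȳᵢ
plate | 30400.00 | 95.00 | 80.00 | 2888000.00 | 2432000.00
hole | -2642.08 | 139.00 | 82.00 | -367249.04 | -216650.51
Σ | 27757.92 |  |  | 2520750.96 | 2215349.49
X̄ = 2520750.96 / 27757.92 = 90.81 mm
Ȳ = 2215349.49 / 27757.92 = 79.81 mm

X̄ = 90.81 mm, Ȳ = 79.81 mm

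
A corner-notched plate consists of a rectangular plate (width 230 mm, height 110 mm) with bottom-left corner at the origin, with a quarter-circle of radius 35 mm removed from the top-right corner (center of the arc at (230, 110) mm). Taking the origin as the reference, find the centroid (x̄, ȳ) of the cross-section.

x̄ = 111.04 mm, ȳ = 53.41 mm

plate: A = 230 × 110 = 25300.00, centroid at (115.00, 55.00).
removed quarter-circle: A = −¼π·35² = -962.11, centroid at (215.15, 95.15).
ΣA = 24337.89 mm², ΣAx̄ = 2702505.73 mm³, ΣAȳ = 1299959.26 mm³.
x̄ = 2702505.73/24337.89 = 111.04 mm; ȳ = 1299959.26/24337.89 = 53.41 mm.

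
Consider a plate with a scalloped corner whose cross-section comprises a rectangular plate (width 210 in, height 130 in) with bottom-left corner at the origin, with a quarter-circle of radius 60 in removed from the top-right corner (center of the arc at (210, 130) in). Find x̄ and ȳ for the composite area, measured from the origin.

x̄ = 95.81 in, ȳ = 60.43 in

Part | A | x̄ᵢ | ȳᵢ | A·x̄ᵢ | A·ȳᵢ
plate | 27300.00 | 105.00 | 65.00 | 2866500.00 | 1774500.00
removed quarter-circle | -2827.43 | 184.54 | 104.54 | -521761.01 | -295566.34
Σ | 24472.57 |  |  | 2344738.99 | 1478933.66
x̄ = 2344738.99 / 24472.57 = 95.81 in
ȳ = 1478933.66 / 24472.57 = 60.43 in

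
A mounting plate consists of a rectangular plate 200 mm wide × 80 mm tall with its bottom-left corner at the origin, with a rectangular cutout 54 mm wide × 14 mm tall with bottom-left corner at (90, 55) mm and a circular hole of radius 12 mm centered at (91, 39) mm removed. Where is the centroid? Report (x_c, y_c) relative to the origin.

x_c = 99.41 mm, y_c = 38.91 mm

plate: A = 200 × 80 = 16000.00, centroid at (100.00, 40.00).
hole 1: A = −(54 × 14) = -756.00, centroid at (117.00, 62.00).
hole 2: A = −π·12² = -452.39, centroid at (91.00, 39.00).
ΣA = 14791.61 mm², ΣAx_c = 1470380.57 mm³, ΣAy_c = 575484.82 mm³.
x_c = 1470380.57/14791.61 = 99.41 mm; y_c = 575484.82/14791.61 = 38.91 mm.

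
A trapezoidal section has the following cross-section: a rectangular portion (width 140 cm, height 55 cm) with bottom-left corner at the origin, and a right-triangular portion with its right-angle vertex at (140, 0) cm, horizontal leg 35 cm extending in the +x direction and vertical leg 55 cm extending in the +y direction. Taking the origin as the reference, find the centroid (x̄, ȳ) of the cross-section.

Part | A | x̄ᵢ | ȳᵢ | A·x̄ᵢ | A·ȳᵢ
rectangular portion | 7700.00 | 70.00 | 27.50 | 539000.00 | 211750.00
triangular portion | 962.50 | 151.67 | 18.33 | 145979.17 | 17645.83
Σ | 8662.50 |  |  | 684979.17 | 229395.83
x̄ = 684979.17 / 8662.50 = 79.07 cm
ȳ = 229395.83 / 8662.50 = 26.48 cm

x̄ = 79.07 cm, ȳ = 26.48 cm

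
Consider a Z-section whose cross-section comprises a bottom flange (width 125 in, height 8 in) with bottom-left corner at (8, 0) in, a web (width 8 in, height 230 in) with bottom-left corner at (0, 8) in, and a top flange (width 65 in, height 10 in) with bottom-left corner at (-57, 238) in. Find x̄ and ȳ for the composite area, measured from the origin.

x̄ = 17.75 in, ȳ = 111.25 in

bottom flange: A = 125 × 8 = 1000.00, centroid at (70.50, 4.00).
web: A = 8 × 230 = 1840.00, centroid at (4.00, 123.00).
top flange: A = 65 × 10 = 650.00, centroid at (-24.50, 243.00).
ΣA = 3490.00 in²
ΣAx̄ = (1000.00)(70.50) + (1840.00)(4.00) + (650.00)(-24.50) = 61935.00 in³
ΣAȳ = (1000.00)(4.00) + (1840.00)(123.00) + (650.00)(243.00) = 388270.00 in³
x̄ = 61935.00 / 3490.00 = 17.75 in
ȳ = 388270.00 / 3490.00 = 111.25 in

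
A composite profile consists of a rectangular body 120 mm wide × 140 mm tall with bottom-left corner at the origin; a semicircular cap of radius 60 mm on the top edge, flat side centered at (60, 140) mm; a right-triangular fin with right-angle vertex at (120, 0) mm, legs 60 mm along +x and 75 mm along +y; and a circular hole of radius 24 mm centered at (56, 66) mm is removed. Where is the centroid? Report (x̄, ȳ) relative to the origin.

Part | A | x̄ᵢ | ȳᵢ | A·x̄ᵢ | A·ȳᵢ
rectangular body | 16800.00 | 60.00 | 70.00 | 1008000.00 | 1176000.00
semicircular top | 5654.87 | 60.00 | 165.46 | 339292.01 | 935681.35
triangular fin | 2250.00 | 140.00 | 25.00 | 315000.00 | 56250.00
hole | -1809.56 | 56.00 | 66.00 | -101335.21 | -119430.79
Σ | 22895.31 |  |  | 1560956.79 | 2048500.56
x̄ = 1560956.79 / 22895.31 = 68.18 mm
ȳ = 2048500.56 / 22895.31 = 89.47 mm

x̄ = 68.18 mm, ȳ = 89.47 mm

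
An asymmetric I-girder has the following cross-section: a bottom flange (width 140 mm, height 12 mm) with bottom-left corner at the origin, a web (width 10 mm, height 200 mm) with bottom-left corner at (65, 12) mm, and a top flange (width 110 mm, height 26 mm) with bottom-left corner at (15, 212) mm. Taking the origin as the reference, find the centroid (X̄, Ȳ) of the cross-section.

bottom flange: A = 140 × 12 = 1680.00, centroid at (70.00, 6.00).
web: A = 10 × 200 = 2000.00, centroid at (70.00, 112.00).
top flange: A = 110 × 26 = 2860.00, centroid at (70.00, 225.00).
ΣA = 6540.00 mm²
ΣAX̄ = (1680.00)(70.00) + (2000.00)(70.00) + (2860.00)(70.00) = 457800.00 mm³
ΣAȲ = (1680.00)(6.00) + (2000.00)(112.00) + (2860.00)(225.00) = 877580.00 mm³
X̄ = 457800.00 / 6540.00 = 70.00 mm
Ȳ = 877580.00 / 6540.00 = 134.19 mm

X̄ = 70.00 mm, Ȳ = 134.19 mm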